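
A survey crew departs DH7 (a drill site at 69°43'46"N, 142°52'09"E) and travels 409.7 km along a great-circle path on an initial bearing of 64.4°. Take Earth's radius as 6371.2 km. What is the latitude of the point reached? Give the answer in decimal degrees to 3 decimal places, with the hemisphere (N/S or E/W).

71.040°N

DH7: φ = +69.72944°, λ = +142.86917°
δ = d/R = 409.7/6371.2 = 0.064305 rad
φ₂ = arcsin(sin φ₁ cos δ + cos φ₁ sin δ cos θ)
   = arcsin(0.93807·0.99793 + 0.34645·0.06426·0.43209) = 71.04040°
λ₂ = λ₁ + atan2(sin θ sin δ cos φ₁, cos δ − sin φ₁ sin φ₂) = 153.14395°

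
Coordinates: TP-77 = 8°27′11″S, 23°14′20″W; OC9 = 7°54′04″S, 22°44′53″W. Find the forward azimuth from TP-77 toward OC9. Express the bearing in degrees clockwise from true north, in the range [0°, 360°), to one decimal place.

41.4°

TP-77: φ = -8.45306°, λ = -23.23889°
OC9: φ = -7.90111°, λ = -22.74806°
Δλ = 0.4908°
y = sin Δλ · cos φ₂ = 0.008485
x = cos φ₁ sin φ₂ − sin φ₁ cos φ₂ cos Δλ = 0.009628
θ = atan2(y, x) = 41.3907° → 41.3907° (mod 360°)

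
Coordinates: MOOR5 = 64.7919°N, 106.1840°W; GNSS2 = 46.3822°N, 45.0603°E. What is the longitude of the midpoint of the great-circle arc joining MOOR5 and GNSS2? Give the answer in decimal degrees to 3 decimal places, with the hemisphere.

12.139°E

Bx = cos φ₂ cos Δλ = -0.604772,  By = cos φ₂ sin Δλ = 0.331868
φₘ = atan2(sin φ₁ + sin φ₂, √((cos φ₁ + Bx)² + By²)) = 76.96731°
λₘ = λ₁ + atan2(By, cos φ₁ + Bx) = 12.13910°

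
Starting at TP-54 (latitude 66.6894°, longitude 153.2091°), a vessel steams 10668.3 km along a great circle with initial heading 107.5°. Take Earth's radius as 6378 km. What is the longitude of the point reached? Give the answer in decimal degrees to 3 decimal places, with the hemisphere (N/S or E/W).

130.673°W

δ = d/R = 10668.3/6378 = 1.672672 rad
φ₂ = arcsin(sin φ₁ cos δ + cos φ₁ sin δ cos θ)
   = arcsin(0.91837·-0.10170 + 0.39572·0.99482·-0.30071) = -12.22638°
λ₂ = λ₁ + atan2(sin θ sin δ cos φ₁, cos δ − sin φ₁ sin φ₂) = -130.67309°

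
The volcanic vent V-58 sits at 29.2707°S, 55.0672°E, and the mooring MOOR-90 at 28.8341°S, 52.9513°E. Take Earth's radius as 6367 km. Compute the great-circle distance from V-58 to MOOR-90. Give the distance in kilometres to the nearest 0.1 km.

Δφ = 0.4366°,  Δλ = -2.1159°
a = sin²(Δφ/2) + cos φ₁ cos φ₂ sin²(Δλ/2) = 0.000275
c = 2·arcsin(√a) = 0.033169 rad = 1.9005°
d = R·c = 6367 × 0.033169 = 211.2 km

211.2 km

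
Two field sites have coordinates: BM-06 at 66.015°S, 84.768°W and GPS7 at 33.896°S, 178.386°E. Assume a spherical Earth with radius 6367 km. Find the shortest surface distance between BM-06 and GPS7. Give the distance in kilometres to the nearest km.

Δφ = 32.1190°,  Δλ = -96.8460°
a = sin²(Δφ/2) + cos φ₁ cos φ₂ sin²(Δλ/2) = 0.265344
c = 2·arcsin(√a) = 1.082285 rad = 62.0104°
d = R·c = 6367 × 1.082285 = 6890.9 km

6891 km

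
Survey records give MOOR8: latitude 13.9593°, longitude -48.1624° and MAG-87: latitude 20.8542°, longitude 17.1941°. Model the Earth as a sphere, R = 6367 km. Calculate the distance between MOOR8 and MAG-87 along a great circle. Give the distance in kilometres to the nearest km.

6929 km

Δφ = 6.8949°,  Δλ = 65.3565°
a = sin²(Δφ/2) + cos φ₁ cos φ₂ sin²(Δλ/2) = 0.267988
c = 2·arcsin(√a) = 1.088264 rad = 62.3529°
d = R·c = 6367 × 1.088264 = 6929.0 km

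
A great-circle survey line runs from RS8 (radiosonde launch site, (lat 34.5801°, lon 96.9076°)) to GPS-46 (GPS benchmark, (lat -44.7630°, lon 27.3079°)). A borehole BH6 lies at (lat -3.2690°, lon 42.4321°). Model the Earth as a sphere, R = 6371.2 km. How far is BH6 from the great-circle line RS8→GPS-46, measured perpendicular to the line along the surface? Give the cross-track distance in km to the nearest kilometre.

2220 km

δ₁₃ = central angle RS8→BH6 = 1.109336 rad  (haversine)
θ₁₃ = bearing RS8→BH6 = 245.157°,  θ₁₂ = bearing RS8→GPS-46 = 222.738°
dₓₜ = R·arcsin(sin δ₁₃ · sin(θ₁₃ − θ₁₂)) = 6371.2·arcsin(0.89540·sin(22.419°)) = 2220.367 km
|dₓₜ| = 2220.367 km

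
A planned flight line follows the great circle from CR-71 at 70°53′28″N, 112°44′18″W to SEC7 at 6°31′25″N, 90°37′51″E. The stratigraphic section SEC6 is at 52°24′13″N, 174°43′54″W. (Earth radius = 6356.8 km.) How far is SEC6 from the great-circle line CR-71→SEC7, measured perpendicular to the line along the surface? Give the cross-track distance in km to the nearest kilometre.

3313 km

CR-71: φ = +70.89111°, λ = -112.73833°
SEC7: φ = +6.52361°, λ = +90.63083°
SEC6: φ = +52.40361°, λ = -174.73167°
δ₁₃ = central angle CR-71→SEC6 = 0.568974 rad  (haversine)
θ₁₃ = bearing CR-71→SEC6 = 268.796°,  θ₁₂ = bearing CR-71→SEC7 = 336.328°
dₓₜ = R·arcsin(sin δ₁₃ · sin(θ₁₃ − θ₁₂)) = 6356.8·arcsin(0.53877·sin(-67.532°)) = -3312.807 km
|dₓₜ| = 3312.807 km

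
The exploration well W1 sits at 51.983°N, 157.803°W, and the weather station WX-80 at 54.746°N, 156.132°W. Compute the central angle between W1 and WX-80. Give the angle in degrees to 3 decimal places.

Δφ = 2.7630°,  Δλ = 1.6710°
a = sin²(Δφ/2) + cos φ₁ cos φ₂ sin²(Δλ/2) = 0.000657
c = 2·arcsin(√a) = 0.051264 rad = 2.9372°

2.937°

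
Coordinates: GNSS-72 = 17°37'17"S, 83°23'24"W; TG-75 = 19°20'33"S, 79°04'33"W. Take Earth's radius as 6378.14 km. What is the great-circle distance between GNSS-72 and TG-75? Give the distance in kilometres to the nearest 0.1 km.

GNSS-72: φ = -17.62139°, λ = -83.39000°
TG-75: φ = -19.34250°, λ = -79.07583°
Δφ = -1.7211°,  Δλ = 4.3142°
a = sin²(Δφ/2) + cos φ₁ cos φ₂ sin²(Δλ/2) = 0.001500
c = 2·arcsin(√a) = 0.077469 rad = 4.4386°
d = R·c = 6378.14 × 0.077469 = 494.1 km

494.1 km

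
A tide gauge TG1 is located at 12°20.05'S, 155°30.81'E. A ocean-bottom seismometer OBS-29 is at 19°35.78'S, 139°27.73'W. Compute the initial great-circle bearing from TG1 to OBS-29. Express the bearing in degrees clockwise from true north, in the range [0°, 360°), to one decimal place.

105.9°

TG1: φ = -12.33417°, λ = +155.51350°
OBS-29: φ = -19.59633°, λ = -139.46217°
Δλ = 65.0243°
y = sin Δλ · cos φ₂ = 0.853982
x = cos φ₁ sin φ₂ − sin φ₁ cos φ₂ cos Δλ = -0.242680
θ = atan2(y, x) = 105.8638° → 105.8638° (mod 360°)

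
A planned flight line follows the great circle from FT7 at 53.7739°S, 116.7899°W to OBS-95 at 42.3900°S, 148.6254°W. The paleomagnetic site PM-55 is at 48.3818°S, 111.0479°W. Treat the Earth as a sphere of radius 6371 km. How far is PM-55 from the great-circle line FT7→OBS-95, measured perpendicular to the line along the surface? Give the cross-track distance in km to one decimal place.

674.6 km

δ₁₃ = central angle FT7→PM-55 = 0.113148 rad  (haversine)
θ₁₃ = bearing FT7→PM-55 = 36.053°,  θ₁₂ = bearing FT7→OBS-95 = 285.461°
dₓₜ = R·arcsin(sin δ₁₃ · sin(θ₁₃ − θ₁₂)) = 6371·arcsin(0.11291·sin(-249.408°)) = 674.632 km
|dₓₜ| = 674.632 km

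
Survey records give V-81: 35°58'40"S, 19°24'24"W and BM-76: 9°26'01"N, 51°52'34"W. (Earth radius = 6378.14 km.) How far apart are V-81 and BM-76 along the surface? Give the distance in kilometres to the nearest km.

6094 km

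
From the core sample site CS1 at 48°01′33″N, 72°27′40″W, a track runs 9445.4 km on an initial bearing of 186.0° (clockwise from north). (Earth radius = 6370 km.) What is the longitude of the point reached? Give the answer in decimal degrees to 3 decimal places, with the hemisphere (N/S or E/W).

79.920°W

CS1: φ = +48.02583°, λ = -72.46111°
δ = d/R = 9445.4/6370 = 1.482794 rad
φ₂ = arcsin(sin φ₁ cos δ + cos φ₁ sin δ cos θ)
   = arcsin(0.74345·0.08789 + 0.66880·0.99613·-0.99452) = -36.67088°
λ₂ = λ₁ + atan2(sin θ sin δ cos φ₁, cos δ − sin φ₁ sin φ₂) = -79.92016°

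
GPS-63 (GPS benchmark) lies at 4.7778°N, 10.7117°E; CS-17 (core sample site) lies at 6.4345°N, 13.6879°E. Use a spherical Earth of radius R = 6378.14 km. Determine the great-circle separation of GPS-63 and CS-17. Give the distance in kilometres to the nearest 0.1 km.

377.8 km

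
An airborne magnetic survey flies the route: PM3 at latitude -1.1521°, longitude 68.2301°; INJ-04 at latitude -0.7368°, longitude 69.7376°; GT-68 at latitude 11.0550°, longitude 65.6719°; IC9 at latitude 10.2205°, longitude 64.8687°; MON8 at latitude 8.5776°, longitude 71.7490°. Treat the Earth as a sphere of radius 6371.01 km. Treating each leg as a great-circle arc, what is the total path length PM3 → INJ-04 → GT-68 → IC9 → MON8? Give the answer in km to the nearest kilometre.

PM3→INJ-04: c = 0.027288 rad, d = 173.85 km
INJ-04→GT-68: c = 0.217560 rad, d = 1386.08 km
GT-68→IC9: c = 0.020049 rad, d = 127.73 km
IC9→MON8: c = 0.121886 rad, d = 776.54 km
Total = 173.85 + 1386.08 + 127.73 + 776.54 = 2464.20 km

2464 km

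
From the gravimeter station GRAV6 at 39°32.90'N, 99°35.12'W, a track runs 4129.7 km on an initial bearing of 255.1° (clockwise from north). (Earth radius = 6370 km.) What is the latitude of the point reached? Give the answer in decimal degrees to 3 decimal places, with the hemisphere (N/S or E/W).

22.819°N

GRAV6: φ = +39.54833°, λ = -99.58533°
δ = d/R = 4129.7/6370 = 0.648305 rad
φ₂ = arcsin(sin φ₁ cos δ + cos φ₁ sin δ cos θ)
   = arcsin(0.63673·0.79711 + 0.77109·0.60384·-0.25713) = 22.81883°
λ₂ = λ₁ + atan2(sin θ sin δ cos φ₁, cos δ − sin φ₁ sin φ₂) = -138.86306°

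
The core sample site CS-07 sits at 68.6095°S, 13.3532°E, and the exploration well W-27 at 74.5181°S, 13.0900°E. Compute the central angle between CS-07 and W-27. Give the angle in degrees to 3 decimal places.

5.909°

Δφ = -5.9086°,  Δλ = -0.2632°
a = sin²(Δφ/2) + cos φ₁ cos φ₂ sin²(Δλ/2) = 0.002657
c = 2·arcsin(√a) = 0.103135 rad = 5.9092°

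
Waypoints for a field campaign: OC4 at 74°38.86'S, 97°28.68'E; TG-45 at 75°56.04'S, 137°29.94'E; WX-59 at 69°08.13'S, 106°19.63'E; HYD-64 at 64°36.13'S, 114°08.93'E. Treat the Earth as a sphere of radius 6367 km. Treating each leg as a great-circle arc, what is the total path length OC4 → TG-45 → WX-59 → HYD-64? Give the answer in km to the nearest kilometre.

OC4: φ = -74.64767°, λ = +97.47800°
TG-45: φ = -75.93400°, λ = +137.49900°
WX-59: φ = -69.13550°, λ = +106.32717°
HYD-64: φ = -64.60217°, λ = +114.14883°
OC4→TG-45: c = 0.175274 rad, d = 1115.97 km
TG-45→WX-59: c = 0.197955 rad, d = 1260.38 km
WX-59→HYD-64: c = 0.095427 rad, d = 607.58 km
Total = 1115.97 + 1260.38 + 607.58 = 2983.93 km

2984 km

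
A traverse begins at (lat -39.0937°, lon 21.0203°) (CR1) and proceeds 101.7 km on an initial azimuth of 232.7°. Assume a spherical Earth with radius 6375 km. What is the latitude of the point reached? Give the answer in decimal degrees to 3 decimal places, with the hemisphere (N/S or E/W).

39.644°S

δ = d/R = 101.7/6375 = 0.015953 rad
φ₂ = arcsin(sin φ₁ cos δ + cos φ₁ sin δ cos θ)
   = arcsin(-0.63059·0.99987 + 0.77612·0.01595·-0.60599) = -39.64380°
λ₂ = λ₁ + atan2(sin θ sin δ cos φ₁, cos δ − sin φ₁ sin φ₂) = 20.07605°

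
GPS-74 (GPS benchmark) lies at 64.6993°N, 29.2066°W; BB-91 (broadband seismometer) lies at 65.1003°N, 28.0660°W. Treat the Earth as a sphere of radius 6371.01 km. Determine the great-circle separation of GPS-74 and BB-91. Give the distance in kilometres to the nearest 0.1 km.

69.9 km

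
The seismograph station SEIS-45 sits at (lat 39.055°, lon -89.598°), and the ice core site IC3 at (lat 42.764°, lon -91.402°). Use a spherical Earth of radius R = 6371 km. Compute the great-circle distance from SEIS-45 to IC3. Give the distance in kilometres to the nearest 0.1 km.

439.4 km

Δφ = 3.7090°,  Δλ = -1.8040°
a = sin²(Δφ/2) + cos φ₁ cos φ₂ sin²(Δλ/2) = 0.001189
c = 2·arcsin(√a) = 0.068964 rad = 3.9514°
d = R·c = 6371 × 0.068964 = 439.4 km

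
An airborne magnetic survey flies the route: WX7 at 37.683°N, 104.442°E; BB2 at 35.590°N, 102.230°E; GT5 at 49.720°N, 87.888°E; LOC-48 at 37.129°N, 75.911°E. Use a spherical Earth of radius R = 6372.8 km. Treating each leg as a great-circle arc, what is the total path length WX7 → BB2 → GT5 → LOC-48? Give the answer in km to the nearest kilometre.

3957 km

WX7→BB2: c = 0.047894 rad, d = 305.22 km
BB2→GT5: c = 0.306621 rad, d = 1954.04 km
GT5→LOC-48: c = 0.266381 rad, d = 1697.59 km
Total = 305.22 + 1954.04 + 1697.59 = 3956.84 km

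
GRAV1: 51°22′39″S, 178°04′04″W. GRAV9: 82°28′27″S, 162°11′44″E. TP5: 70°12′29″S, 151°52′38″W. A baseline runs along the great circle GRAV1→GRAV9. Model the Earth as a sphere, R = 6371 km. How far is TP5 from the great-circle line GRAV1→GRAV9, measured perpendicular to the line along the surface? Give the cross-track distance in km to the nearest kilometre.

1143 km

GRAV1: φ = -51.37750°, λ = -178.06778°
GRAV9: φ = -82.47417°, λ = +162.19556°
TP5: φ = -70.20806°, λ = -151.87722°
δ₁₃ = central angle GRAV1→TP5 = 0.390345 rad  (haversine)
θ₁₃ = bearing GRAV1→TP5 = 156.874°,  θ₁₂ = bearing GRAV1→GRAV9 = 184.839°
dₓₜ = R·arcsin(sin δ₁₃ · sin(θ₁₃ − θ₁₂)) = 6371·arcsin(0.38051·sin(-27.965°)) = -1142.897 km
|dₓₜ| = 1142.897 km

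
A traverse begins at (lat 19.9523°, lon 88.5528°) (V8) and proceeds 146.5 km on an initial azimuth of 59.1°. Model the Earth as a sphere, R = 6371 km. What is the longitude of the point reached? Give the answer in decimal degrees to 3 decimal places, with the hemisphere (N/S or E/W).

89.761°E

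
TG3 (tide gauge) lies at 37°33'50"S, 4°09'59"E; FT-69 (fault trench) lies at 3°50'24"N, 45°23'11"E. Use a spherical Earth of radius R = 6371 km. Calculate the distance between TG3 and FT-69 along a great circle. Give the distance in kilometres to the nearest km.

6266 km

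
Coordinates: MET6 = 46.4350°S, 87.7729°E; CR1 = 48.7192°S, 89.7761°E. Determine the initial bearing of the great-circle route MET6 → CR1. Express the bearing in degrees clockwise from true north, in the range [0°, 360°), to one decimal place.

150.1°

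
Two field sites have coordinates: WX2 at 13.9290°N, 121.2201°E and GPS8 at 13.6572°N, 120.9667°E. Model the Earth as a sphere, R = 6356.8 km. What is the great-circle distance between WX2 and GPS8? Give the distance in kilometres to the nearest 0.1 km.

40.7 km

Δφ = -0.2718°,  Δλ = -0.2534°
a = sin²(Δφ/2) + cos φ₁ cos φ₂ sin²(Δλ/2) = 0.000010
c = 2·arcsin(√a) = 0.006399 rad = 0.3667°
d = R·c = 6356.8 × 0.006399 = 40.7 km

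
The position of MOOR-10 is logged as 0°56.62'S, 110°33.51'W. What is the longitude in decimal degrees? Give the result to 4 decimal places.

110.5585°W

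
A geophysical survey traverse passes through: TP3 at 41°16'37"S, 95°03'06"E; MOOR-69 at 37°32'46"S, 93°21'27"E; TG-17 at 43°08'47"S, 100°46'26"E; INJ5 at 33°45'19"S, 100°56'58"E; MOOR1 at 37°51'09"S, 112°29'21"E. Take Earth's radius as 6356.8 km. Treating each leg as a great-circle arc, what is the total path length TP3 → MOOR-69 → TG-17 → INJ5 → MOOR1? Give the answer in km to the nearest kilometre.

3495 km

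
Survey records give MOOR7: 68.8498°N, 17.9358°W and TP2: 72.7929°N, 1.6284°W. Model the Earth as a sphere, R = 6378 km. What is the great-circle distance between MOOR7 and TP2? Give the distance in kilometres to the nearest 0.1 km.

736.6 km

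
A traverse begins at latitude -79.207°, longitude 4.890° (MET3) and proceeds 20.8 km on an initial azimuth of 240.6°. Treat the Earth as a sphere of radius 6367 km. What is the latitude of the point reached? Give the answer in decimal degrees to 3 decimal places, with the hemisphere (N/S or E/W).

79.298°S

δ = d/R = 20.8/6367 = 0.003267 rad
φ₂ = arcsin(sin φ₁ cos δ + cos φ₁ sin δ cos θ)
   = arcsin(-0.98231·0.99999 + 0.18726·0.00327·-0.49090) = -79.29766°
λ₂ = λ₁ + atan2(sin θ sin δ cos φ₁, cos δ − sin φ₁ sin φ₂) = 4.01186°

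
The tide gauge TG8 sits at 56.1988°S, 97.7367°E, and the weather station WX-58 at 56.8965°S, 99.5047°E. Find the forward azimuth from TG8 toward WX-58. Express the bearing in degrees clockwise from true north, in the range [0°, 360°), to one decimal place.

126.3°

Δλ = 1.7680°
y = sin Δλ · cos φ₂ = 0.016850
x = cos φ₁ sin φ₂ − sin φ₁ cos φ₂ cos Δλ = -0.012393
θ = atan2(y, x) = 126.3336° → 126.3336° (mod 360°)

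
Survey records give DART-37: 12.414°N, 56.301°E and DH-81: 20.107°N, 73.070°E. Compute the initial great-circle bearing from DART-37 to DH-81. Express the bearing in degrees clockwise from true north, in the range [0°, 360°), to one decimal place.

Δλ = 16.7690°
y = sin Δλ · cos φ₂ = 0.270930
x = cos φ₁ sin φ₂ − sin φ₁ cos φ₂ cos Δλ = 0.142450
θ = atan2(y, x) = 62.2655° → 62.2655° (mod 360°)

62.3°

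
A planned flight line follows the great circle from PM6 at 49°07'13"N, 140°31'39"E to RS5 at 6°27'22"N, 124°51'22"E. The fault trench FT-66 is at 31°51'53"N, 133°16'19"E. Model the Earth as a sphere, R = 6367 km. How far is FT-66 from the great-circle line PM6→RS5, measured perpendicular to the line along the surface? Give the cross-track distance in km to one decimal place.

PM6: φ = +49.12028°, λ = +140.52750°
RS5: φ = +6.45611°, λ = +124.85611°
FT-66: φ = +31.86472°, λ = +133.27194°
δ₁₃ = central angle PM6→FT-66 = 0.315825 rad  (haversine)
θ₁₃ = bearing PM6→FT-66 = 200.202°,  θ₁₂ = bearing PM6→RS5 = 202.444°
dₓₜ = R·arcsin(sin δ₁₃ · sin(θ₁₃ − θ₁₂)) = 6367·arcsin(0.31060·sin(-2.242°)) = -77.368 km
|dₓₜ| = 77.368 km

77.4 km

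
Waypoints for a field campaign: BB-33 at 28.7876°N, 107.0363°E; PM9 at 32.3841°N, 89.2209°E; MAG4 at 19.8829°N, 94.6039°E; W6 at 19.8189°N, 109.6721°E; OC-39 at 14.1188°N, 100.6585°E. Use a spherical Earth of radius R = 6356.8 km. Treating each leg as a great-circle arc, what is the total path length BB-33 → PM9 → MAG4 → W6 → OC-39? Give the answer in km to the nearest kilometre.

BB-33→PM9: c = 0.274576 rad, d = 1745.42 km
PM9→MAG4: c = 0.233817 rad, d = 1486.33 km
MAG4→W6: c = 0.247283 rad, d = 1571.93 km
W6→OC-39: c = 0.180306 rad, d = 1146.17 km
Total = 1745.42 + 1486.33 + 1571.93 + 1146.17 = 5949.84 km

5950 km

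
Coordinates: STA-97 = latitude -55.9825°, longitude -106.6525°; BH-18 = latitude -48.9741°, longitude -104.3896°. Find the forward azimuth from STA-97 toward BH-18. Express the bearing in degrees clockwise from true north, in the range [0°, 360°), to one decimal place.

Δλ = 2.2629°
y = sin Δλ · cos φ₂ = 0.025918
x = cos φ₁ sin φ₂ − sin φ₁ cos φ₂ cos Δλ = 0.121591
θ = atan2(y, x) = 12.0329° → 12.0329° (mod 360°)

12.0°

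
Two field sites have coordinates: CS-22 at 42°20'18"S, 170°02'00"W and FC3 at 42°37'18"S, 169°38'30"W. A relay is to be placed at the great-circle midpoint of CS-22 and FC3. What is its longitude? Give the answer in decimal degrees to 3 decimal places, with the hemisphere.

169.838°W

CS-22: φ = -42.33833°, λ = -170.03333°
FC3: φ = -42.62167°, λ = -169.64167°
Bx = cos φ₂ cos Δλ = 0.735824,  By = cos φ₂ sin Δλ = 0.005030
φₘ = atan2(sin φ₁ + sin φ₂, √((cos φ₁ + Bx)² + By²)) = -42.48017°
λₘ = λ₁ + atan2(By, cos φ₁ + Bx) = -169.83794°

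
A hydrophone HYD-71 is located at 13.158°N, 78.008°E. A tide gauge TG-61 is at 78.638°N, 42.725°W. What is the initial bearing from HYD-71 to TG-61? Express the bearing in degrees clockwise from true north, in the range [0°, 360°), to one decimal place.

350.2°

Δλ = -120.7330°
y = sin Δλ · cos φ₂ = -0.169339
x = cos φ₁ sin φ₂ − sin φ₁ cos φ₂ cos Δλ = 0.977581
θ = atan2(y, x) = -9.8274° → 350.1726° (mod 360°)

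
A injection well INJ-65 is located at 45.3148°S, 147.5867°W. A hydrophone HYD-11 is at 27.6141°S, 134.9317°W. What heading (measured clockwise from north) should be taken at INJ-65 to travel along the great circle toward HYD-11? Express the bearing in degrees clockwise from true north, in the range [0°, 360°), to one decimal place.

33.9°

Δλ = 12.6550°
y = sin Δλ · cos φ₂ = 0.194124
x = cos φ₁ sin φ₂ − sin φ₁ cos φ₂ cos Δλ = 0.288740
θ = atan2(y, x) = 33.9135° → 33.9135° (mod 360°)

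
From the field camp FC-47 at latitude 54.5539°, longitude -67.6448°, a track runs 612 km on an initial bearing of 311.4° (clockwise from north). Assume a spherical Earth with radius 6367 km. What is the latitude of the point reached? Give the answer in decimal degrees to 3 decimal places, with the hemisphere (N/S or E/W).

57.963°N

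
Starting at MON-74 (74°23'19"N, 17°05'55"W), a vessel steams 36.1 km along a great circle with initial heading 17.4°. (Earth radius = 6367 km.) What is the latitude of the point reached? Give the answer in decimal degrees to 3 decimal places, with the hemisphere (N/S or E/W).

MON-74: φ = +74.38861°, λ = -17.09861°
δ = d/R = 36.1/6367 = 0.005670 rad
φ₂ = arcsin(sin φ₁ cos δ + cos φ₁ sin δ cos θ)
   = arcsin(0.96311·0.99998 + 0.26911·0.00567·0.95424) = 74.69830°
λ₂ = λ₁ + atan2(sin θ sin δ cos φ₁, cos δ − sin φ₁ sin φ₂) = -16.73050°

74.698°N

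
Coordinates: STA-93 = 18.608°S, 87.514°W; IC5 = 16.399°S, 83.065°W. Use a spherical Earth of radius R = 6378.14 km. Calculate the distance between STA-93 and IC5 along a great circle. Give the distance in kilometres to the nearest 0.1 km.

Δφ = 2.2090°,  Δλ = 4.4490°
a = sin²(Δφ/2) + cos φ₁ cos φ₂ sin²(Δλ/2) = 0.001741
c = 2·arcsin(√a) = 0.083483 rad = 4.7832°
d = R·c = 6378.14 × 0.083483 = 532.5 km

532.5 km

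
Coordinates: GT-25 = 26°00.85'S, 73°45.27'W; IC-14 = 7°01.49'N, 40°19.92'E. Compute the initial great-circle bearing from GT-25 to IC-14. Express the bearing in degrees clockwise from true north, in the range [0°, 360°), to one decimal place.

GT-25: φ = -26.01417°, λ = -73.75450°
IC-14: φ = +7.02483°, λ = +40.33200°
Δλ = 114.0865°
y = sin Δλ · cos φ₂ = 0.906077
x = cos φ₁ sin φ₂ − sin φ₁ cos φ₂ cos Δλ = -0.067744
θ = atan2(y, x) = 94.2758° → 94.2758° (mod 360°)

94.3°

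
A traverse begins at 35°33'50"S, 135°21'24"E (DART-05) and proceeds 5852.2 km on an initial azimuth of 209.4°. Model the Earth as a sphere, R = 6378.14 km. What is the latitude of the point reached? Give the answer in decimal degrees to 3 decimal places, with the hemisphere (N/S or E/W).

DART-05: φ = -35.56389°, λ = +135.35667°
δ = d/R = 5852.2/6378.14 = 0.917540 rad
φ₂ = arcsin(sin φ₁ cos δ + cos φ₁ sin δ cos θ)
   = arcsin(-0.58161·0.60778 + 0.81347·0.79411·-0.87121) = -66.38770°
λ₂ = λ₁ + atan2(sin θ sin δ cos φ₁, cos δ − sin φ₁ sin φ₂) = 58.63894°

66.388°S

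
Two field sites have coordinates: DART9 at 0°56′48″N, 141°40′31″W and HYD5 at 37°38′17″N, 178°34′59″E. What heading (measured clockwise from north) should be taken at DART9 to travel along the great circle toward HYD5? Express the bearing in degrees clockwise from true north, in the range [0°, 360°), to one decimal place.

319.9°

DART9: φ = +0.94667°, λ = -141.67528°
HYD5: φ = +37.63806°, λ = +178.58306°
Δλ = -39.7417°
y = sin Δλ · cos φ₂ = -0.506273
x = cos φ₁ sin φ₂ − sin φ₁ cos φ₂ cos Δλ = 0.600528
θ = atan2(y, x) = -40.1325° → 319.8675° (mod 360°)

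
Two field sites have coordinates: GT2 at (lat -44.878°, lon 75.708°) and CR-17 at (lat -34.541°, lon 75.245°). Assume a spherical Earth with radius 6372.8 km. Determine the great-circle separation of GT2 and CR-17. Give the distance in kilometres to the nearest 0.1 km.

Δφ = 10.3370°,  Δλ = -0.4630°
a = sin²(Δφ/2) + cos φ₁ cos φ₂ sin²(Δλ/2) = 0.008125
c = 2·arcsin(√a) = 0.180521 rad = 10.3431°
d = R·c = 6372.8 × 0.180521 = 1150.4 km

1150.4 km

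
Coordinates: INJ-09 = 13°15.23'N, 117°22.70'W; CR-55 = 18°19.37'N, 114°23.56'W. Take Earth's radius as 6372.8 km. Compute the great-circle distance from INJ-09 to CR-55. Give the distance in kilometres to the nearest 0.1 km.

648.0 km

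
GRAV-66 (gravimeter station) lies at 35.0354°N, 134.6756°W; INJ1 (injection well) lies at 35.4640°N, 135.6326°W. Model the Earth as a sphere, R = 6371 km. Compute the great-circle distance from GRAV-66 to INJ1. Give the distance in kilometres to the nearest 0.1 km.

Δφ = 0.4286°,  Δλ = -0.9570°
a = sin²(Δφ/2) + cos φ₁ cos φ₂ sin²(Δλ/2) = 0.000061
c = 2·arcsin(√a) = 0.015557 rad = 0.8913°
d = R·c = 6371 × 0.015557 = 99.1 km

99.1 km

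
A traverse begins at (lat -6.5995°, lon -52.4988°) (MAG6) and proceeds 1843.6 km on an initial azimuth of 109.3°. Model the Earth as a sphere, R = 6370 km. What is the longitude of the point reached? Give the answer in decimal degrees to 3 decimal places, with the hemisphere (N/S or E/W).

δ = d/R = 1843.6/6370 = 0.289419 rad
φ₂ = arcsin(sin φ₁ cos δ + cos φ₁ sin δ cos θ)
   = arcsin(-0.11493·0.95841 + 0.99337·0.28540·-0.33051) = -11.76224°
λ₂ = λ₁ + atan2(sin θ sin δ cos φ₁, cos δ − sin φ₁ sin φ₂) = -36.52881°

36.529°W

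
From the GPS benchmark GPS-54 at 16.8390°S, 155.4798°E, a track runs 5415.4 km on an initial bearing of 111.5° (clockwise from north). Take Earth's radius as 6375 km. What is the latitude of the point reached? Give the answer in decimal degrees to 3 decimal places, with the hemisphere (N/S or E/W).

27.047°S

δ = d/R = 5415.4/6375 = 0.849475 rad
φ₂ = arcsin(sin φ₁ cos δ + cos φ₁ sin δ cos θ)
   = arcsin(-0.28968·0.66038 + 0.95712·0.75093·-0.36650) = -27.04678°
λ₂ = λ₁ + atan2(sin θ sin δ cos φ₁, cos δ − sin φ₁ sin φ₂) = -152.84801°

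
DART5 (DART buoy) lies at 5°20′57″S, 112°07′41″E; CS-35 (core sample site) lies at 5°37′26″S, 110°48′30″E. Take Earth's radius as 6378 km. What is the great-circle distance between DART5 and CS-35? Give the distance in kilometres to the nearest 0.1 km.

149.4 km

DART5: φ = -5.34917°, λ = +112.12806°
CS-35: φ = -5.62389°, λ = +110.80833°
Δφ = -0.2747°,  Δλ = -1.3197°
a = sin²(Δφ/2) + cos φ₁ cos φ₂ sin²(Δλ/2) = 0.000137
c = 2·arcsin(√a) = 0.023424 rad = 1.3421°
d = R·c = 6378 × 0.023424 = 149.4 km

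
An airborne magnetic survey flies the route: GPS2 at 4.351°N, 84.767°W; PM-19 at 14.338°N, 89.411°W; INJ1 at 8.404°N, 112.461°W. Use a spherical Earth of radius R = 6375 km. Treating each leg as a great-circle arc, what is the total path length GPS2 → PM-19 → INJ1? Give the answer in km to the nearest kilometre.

GPS2→PM-19: c = 0.191733 rad, d = 1222.30 km
PM-19→INJ1: c = 0.407480 rad, d = 2597.68 km
Total = 1222.30 + 2597.68 = 3819.98 km

3820 km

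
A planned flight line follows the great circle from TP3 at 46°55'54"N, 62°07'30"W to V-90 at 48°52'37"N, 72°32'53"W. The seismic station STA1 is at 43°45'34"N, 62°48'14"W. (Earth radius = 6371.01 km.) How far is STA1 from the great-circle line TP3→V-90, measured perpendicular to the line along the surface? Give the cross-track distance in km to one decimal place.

350.6 km

TP3: φ = +46.93167°, λ = -62.12500°
V-90: φ = +48.87694°, λ = -72.54806°
STA1: φ = +43.75944°, λ = -62.80389°
δ₁₃ = central angle TP3→STA1 = 0.055988 rad  (haversine)
θ₁₃ = bearing TP3→STA1 = 188.797°,  θ₁₂ = bearing TP3→V-90 = 289.388°
dₓₜ = R·arcsin(sin δ₁₃ · sin(θ₁₃ − θ₁₂)) = 6371.01·arcsin(0.05596·sin(-100.592°)) = -350.616 km
|dₓₜ| = 350.616 km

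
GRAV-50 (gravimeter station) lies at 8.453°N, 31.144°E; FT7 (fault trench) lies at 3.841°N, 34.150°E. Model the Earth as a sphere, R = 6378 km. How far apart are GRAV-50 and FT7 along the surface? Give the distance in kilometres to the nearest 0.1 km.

611.7 km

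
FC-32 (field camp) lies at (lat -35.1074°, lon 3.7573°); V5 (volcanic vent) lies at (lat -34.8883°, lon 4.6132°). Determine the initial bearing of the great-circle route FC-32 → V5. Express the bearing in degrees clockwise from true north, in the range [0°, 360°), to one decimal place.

72.9°

Δλ = 0.8559°
y = sin Δλ · cos φ₂ = 0.012253
x = cos φ₁ sin φ₂ − sin φ₁ cos φ₂ cos Δλ = 0.003771
θ = atan2(y, x) = 72.8920° → 72.8920° (mod 360°)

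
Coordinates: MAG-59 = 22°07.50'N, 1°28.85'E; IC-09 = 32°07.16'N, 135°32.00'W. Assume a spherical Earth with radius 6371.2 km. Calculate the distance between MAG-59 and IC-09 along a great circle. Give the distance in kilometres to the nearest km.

12448 km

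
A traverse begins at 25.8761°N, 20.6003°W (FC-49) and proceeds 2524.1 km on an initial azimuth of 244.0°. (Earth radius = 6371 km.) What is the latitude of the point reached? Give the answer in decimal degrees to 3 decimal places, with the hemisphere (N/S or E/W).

14.502°N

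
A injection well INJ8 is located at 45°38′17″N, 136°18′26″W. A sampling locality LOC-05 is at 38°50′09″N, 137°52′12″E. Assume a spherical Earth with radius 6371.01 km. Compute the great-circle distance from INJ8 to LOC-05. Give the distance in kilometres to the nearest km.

INJ8: φ = +45.63806°, λ = -136.30722°
LOC-05: φ = +38.83583°, λ = +137.87000°
Δφ = -6.8022°,  Δλ = -85.8228°
a = sin²(Δφ/2) + cos φ₁ cos φ₂ sin²(Δλ/2) = 0.255999
c = 2·arcsin(√a) = 1.060996 rad = 60.7906°
d = R·c = 6371.01 × 1.060996 = 6759.6 km

6760 km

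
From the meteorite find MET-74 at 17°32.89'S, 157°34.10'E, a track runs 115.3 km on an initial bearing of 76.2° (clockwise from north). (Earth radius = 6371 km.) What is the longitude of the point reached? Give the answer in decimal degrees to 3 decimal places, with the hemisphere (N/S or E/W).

MET-74: φ = -17.54817°, λ = +157.56833°
δ = d/R = 115.3/6371 = 0.018098 rad
φ₂ = arcsin(sin φ₁ cos δ + cos φ₁ sin δ cos θ)
   = arcsin(-0.30151·0.99984 + 0.95346·0.01810·0.23853) = -17.29805°
λ₂ = λ₁ + atan2(sin θ sin δ cos φ₁, cos δ − sin φ₁ sin φ₂) = 158.62302°

158.623°E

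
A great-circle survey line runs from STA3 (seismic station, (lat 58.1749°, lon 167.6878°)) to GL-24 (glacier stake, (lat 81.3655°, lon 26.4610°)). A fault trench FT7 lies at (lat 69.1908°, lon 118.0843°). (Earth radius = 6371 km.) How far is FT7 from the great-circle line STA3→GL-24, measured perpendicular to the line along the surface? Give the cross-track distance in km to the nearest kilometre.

δ₁₃ = central angle STA3→FT7 = 0.413686 rad  (haversine)
θ₁₃ = bearing STA3→FT7 = 317.697°,  θ₁₂ = bearing STA3→GL-24 = 351.388°
dₓₜ = R·arcsin(sin δ₁₃ · sin(θ₁₃ − θ₁₂)) = 6371·arcsin(0.40199·sin(-33.691°)) = -1432.694 km
|dₓₜ| = 1432.694 km

1433 km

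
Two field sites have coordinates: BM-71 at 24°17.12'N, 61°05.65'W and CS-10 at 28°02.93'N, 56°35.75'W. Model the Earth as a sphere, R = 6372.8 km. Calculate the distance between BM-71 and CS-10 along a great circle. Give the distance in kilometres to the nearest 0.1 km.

613.8 km

BM-71: φ = +24.28533°, λ = -61.09417°
CS-10: φ = +28.04883°, λ = -56.59583°
Δφ = 3.7635°,  Δλ = 4.4983°
a = sin²(Δφ/2) + cos φ₁ cos φ₂ sin²(Δλ/2) = 0.002317
c = 2·arcsin(√a) = 0.096313 rad = 5.5183°
d = R·c = 6372.8 × 0.096313 = 613.8 km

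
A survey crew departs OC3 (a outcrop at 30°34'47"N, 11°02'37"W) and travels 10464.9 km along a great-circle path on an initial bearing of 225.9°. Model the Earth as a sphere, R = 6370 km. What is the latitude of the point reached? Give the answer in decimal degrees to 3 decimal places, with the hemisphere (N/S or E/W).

OC3: φ = +30.57972°, λ = -11.04361°
δ = d/R = 10464.9/6370 = 1.642841 rad
φ₂ = arcsin(sin φ₁ cos δ + cos φ₁ sin δ cos θ)
   = arcsin(0.50874·-0.07198 + 0.86092·0.99741·-0.69591) = -39.36014°
λ₂ = λ₁ + atan2(sin θ sin δ cos φ₁, cos δ − sin φ₁ sin φ₂) = -78.92288°

39.360°S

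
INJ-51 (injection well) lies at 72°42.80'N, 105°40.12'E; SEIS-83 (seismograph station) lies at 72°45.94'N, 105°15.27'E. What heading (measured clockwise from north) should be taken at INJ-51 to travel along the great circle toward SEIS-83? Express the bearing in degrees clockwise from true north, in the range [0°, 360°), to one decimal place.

293.3°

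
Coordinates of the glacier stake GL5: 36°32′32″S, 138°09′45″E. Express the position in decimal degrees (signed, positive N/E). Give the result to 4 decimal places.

lat: 36.5422° S → -36.5422°
lon: 138.1625° E → +138.1625°

-36.5422°, +138.1625°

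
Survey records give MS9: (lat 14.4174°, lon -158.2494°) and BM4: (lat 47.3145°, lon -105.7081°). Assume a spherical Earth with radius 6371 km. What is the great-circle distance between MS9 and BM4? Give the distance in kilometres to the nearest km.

6047 km

Δφ = 32.8971°,  Δλ = 52.5413°
a = sin²(Δφ/2) + cos φ₁ cos φ₂ sin²(Δλ/2) = 0.208812
c = 2·arcsin(√a) = 0.949148 rad = 54.3822°
d = R·c = 6371 × 0.949148 = 6047.0 km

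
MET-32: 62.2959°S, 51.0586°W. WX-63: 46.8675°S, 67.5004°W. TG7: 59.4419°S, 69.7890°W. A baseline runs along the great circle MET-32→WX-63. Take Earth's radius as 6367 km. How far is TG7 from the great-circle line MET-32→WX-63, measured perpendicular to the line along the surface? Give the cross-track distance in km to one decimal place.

709.0 km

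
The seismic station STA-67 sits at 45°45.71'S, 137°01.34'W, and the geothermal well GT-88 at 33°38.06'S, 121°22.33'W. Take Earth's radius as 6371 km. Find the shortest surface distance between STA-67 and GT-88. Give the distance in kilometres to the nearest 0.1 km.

1893.7 km

STA-67: φ = -45.76183°, λ = -137.02233°
GT-88: φ = -33.63433°, λ = -121.37217°
Δφ = 12.1275°,  Δλ = 15.6502°
a = sin²(Δφ/2) + cos φ₁ cos φ₂ sin²(Δλ/2) = 0.021926
c = 2·arcsin(√a) = 0.297240 rad = 17.0306°
d = R·c = 6371 × 0.297240 = 1893.7 km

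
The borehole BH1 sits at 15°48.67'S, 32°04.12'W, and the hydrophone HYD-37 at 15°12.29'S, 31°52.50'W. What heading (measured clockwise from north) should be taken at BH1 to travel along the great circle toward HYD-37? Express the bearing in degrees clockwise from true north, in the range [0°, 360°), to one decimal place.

BH1: φ = -15.81117°, λ = -32.06867°
HYD-37: φ = -15.20483°, λ = -31.87500°
Δλ = 0.1937°
y = sin Δλ · cos φ₂ = 0.003262
x = cos φ₁ sin φ₂ − sin φ₁ cos φ₂ cos Δλ = 0.010581
θ = atan2(y, x) = 17.1332° → 17.1332° (mod 360°)

17.1°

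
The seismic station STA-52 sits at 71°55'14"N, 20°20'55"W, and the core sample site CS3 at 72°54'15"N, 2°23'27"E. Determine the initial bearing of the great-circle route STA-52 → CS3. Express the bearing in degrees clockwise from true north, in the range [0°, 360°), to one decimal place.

STA-52: φ = +71.92056°, λ = -20.34861°
CS3: φ = +72.90417°, λ = +2.39083°
Δλ = 22.7394°
y = sin Δλ · cos φ₂ = 0.113632
x = cos φ₁ sin φ₂ − sin φ₁ cos φ₂ cos Δλ = 0.038888
θ = atan2(y, x) = 71.1076° → 71.1076° (mod 360°)

71.1°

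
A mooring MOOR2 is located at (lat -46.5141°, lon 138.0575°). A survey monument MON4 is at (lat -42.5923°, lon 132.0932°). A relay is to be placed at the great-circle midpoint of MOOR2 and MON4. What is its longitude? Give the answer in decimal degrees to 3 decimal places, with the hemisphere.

134.975°E

Bx = cos φ₂ cos Δλ = 0.732203,  By = cos φ₂ sin Δλ = -0.076496
φₘ = atan2(sin φ₁ + sin φ₂, √((cos φ₁ + Bx)² + By²)) = -44.59197°
λₘ = λ₁ + atan2(By, cos φ₁ + Bx) = 134.97474°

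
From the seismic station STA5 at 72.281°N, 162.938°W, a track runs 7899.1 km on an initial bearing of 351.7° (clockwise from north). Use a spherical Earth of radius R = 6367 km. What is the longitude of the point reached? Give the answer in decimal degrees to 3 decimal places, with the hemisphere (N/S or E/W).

δ = d/R = 7899.1/6367 = 1.240631 rad
φ₂ = arcsin(sin φ₁ cos δ + cos φ₁ sin δ cos θ)
   = arcsin(0.95256·0.32420 + 0.30435·0.94599·0.98953) = 36.42104°
λ₂ = λ₁ + atan2(sin θ sin δ cos φ₁, cos δ − sin φ₁ sin φ₂) = 26.83280°

26.833°E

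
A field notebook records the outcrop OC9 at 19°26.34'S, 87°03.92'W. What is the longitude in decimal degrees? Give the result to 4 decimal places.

87.0653°W

87° + 3.92′/60 = 87 + 0.06533 = 87.0653°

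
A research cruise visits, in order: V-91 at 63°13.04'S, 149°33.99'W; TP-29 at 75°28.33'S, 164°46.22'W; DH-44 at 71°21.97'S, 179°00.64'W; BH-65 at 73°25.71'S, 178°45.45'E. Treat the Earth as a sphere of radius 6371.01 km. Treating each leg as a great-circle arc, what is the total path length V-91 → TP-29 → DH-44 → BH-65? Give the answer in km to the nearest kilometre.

V-91: φ = -63.21733°, λ = -149.56650°
TP-29: φ = -75.47217°, λ = -164.77033°
DH-44: φ = -71.36617°, λ = -179.01067°
BH-65: φ = -73.42850°, λ = +178.75750°
V-91→TP-29: c = 0.231790 rad, d = 1476.73 km
TP-29→DH-44: c = 0.100337 rad, d = 639.25 km
DH-44→BH-65: c = 0.037867 rad, d = 241.25 km
Total = 1476.73 + 639.25 + 241.25 = 2357.23 km

2357 km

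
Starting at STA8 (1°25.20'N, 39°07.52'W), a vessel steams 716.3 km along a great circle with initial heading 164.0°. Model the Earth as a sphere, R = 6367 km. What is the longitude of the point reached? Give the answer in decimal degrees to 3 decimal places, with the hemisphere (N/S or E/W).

STA8: φ = +1.42000°, λ = -39.12533°
δ = d/R = 716.3/6367 = 0.112502 rad
φ₂ = arcsin(sin φ₁ cos δ + cos φ₁ sin δ cos θ)
   = arcsin(0.02478·0.99368 + 0.99969·0.11226·-0.96126) = -4.77587°
λ₂ = λ₁ + atan2(sin θ sin δ cos φ₁, cos δ − sin φ₁ sin φ₂) = -37.34589°

37.346°W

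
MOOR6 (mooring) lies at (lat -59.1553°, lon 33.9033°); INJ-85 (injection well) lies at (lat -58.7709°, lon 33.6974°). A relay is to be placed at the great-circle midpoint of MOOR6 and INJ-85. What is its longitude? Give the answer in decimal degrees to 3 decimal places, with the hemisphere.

Bx = cos φ₂ cos Δλ = 0.518458,  By = cos φ₂ sin Δλ = -0.001863
φₘ = atan2(sin φ₁ + sin φ₂, √((cos φ₁ + Bx)² + By²)) = -58.96314°
λₘ = λ₁ + atan2(By, cos φ₁ + Bx) = 33.79978°

33.800°E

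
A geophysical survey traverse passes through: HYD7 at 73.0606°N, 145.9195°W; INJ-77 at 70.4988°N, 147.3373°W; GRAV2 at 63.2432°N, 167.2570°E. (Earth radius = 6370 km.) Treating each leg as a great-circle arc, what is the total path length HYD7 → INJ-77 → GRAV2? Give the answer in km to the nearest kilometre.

2368 km

HYD7→INJ-77: c = 0.045373 rad, d = 289.03 km
INJ-77→GRAV2: c = 0.326351 rad, d = 2078.86 km
Total = 289.03 + 2078.86 = 2367.88 km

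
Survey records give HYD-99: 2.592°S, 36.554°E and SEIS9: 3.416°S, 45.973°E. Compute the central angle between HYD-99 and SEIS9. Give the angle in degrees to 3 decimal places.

Δφ = -0.8240°,  Δλ = 9.4190°
a = sin²(Δφ/2) + cos φ₁ cos φ₂ sin²(Δλ/2) = 0.006774
c = 2·arcsin(√a) = 0.164793 rad = 9.4420°

9.442°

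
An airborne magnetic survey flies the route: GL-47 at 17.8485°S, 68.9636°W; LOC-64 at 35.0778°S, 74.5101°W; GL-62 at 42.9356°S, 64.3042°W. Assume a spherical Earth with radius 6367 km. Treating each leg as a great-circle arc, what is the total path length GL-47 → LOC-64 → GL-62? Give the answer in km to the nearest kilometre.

GL-47→LOC-64: c = 0.312786 rad, d = 1991.51 km
LOC-64→GL-62: c = 0.194573 rad, d = 1238.85 km
Total = 1991.51 + 1238.85 = 3230.36 km

3230 km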